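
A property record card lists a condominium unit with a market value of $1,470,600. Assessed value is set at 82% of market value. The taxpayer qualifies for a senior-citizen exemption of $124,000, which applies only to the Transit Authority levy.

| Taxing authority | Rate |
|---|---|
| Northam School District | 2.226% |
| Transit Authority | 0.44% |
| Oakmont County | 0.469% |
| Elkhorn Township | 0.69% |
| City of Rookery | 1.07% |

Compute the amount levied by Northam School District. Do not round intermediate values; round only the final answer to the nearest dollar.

Assessed value = $1,470,600 × 0.82 = $1,205,892
Northam School District taxable value = $1,205,892 (exemption does not apply)
Northam School District levy = $1,205,892 × 0.02226 = $26,843.15592

$26,843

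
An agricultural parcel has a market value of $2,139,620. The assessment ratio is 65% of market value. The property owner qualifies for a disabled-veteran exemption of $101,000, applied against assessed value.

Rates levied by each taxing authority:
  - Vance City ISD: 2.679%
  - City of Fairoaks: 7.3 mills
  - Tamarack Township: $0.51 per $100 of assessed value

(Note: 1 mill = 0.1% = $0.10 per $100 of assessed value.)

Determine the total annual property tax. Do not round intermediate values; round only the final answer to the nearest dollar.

Assessed value = $2,139,620 × 0.65 = $1,390,753
Taxable value = $1,390,753 − $101,000 = $1,289,753
Vance City ISD: $1,289,753 × 0.02679 = $34,552.48287
City of Fairoaks: $1,289,753 × 0.0073 = $9,415.1969
Tamarack Township: $1,289,753 × 0.0051 = $6,577.7403
Total = $50,545.42007

$50,545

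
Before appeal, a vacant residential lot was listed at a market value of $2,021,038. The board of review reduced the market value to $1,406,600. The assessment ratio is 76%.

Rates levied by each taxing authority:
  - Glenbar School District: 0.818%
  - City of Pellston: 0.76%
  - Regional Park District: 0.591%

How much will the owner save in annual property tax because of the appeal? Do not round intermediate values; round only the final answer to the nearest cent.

$10,128.64

Old assessed value = $2,021,038 × 0.76 = $1,535,988.88
New assessed value = $1,406,600 × 0.76 = $1,069,016
Combined rate = 0.00818 + 0.0076 + 0.00591 = 0.02169
Old tax = $1,535,988.88 × 0.02169 = $33,315.5988072
New tax = $1,069,016 × 0.02169 = $23,186.95704
Reduction = $33,315.5988072 − $23,186.95704 = $10,128.6417672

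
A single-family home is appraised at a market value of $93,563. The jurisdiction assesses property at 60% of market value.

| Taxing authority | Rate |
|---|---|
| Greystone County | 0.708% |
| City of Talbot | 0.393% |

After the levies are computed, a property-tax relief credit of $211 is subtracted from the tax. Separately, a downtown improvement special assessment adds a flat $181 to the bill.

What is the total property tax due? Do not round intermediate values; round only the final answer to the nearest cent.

Assessed value = $93,563 × 0.6 = $56,137.8
Greystone County: $56,137.8 × 0.00708 = $397.455624
City of Talbot: $56,137.8 × 0.00393 = $220.621554
Levies subtotal = $618.077178
After credit = $618.077178 − $211 = $407.077178
Total = $407.077178 + $181 = $588.077178

$588.08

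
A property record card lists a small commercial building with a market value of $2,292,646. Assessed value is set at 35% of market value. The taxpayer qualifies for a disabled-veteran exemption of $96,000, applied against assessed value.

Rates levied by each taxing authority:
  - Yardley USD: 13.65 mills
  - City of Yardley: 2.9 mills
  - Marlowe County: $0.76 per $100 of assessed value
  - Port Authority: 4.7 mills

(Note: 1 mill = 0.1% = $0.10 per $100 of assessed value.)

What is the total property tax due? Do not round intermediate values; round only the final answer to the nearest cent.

$20,380.39

Assessed value = $2,292,646 × 0.35 = $802,426.1
Taxable value = $802,426.1 − $96,000 = $706,426.1
Yardley USD: $706,426.1 × 0.01365 = $9,642.716265
City of Yardley: $706,426.1 × 0.0029 = $2,048.63569
Marlowe County: $706,426.1 × 0.0076 = $5,368.83836
Port Authority: $706,426.1 × 0.0047 = $3,320.20267
Total = $20,380.392985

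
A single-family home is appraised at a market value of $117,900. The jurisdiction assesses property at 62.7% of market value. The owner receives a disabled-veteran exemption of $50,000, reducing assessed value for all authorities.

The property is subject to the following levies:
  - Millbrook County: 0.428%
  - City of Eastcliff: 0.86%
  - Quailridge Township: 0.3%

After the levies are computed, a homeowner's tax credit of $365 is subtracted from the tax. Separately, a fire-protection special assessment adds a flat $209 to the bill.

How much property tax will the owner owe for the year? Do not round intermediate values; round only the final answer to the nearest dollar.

$224

Assessed value = $117,900 × 0.627 = $73,923.3
Taxable value = $73,923.3 − $50,000 = $23,923.3
Millbrook County: $23,923.3 × 0.00428 = $102.391724
City of Eastcliff: $23,923.3 × 0.0086 = $205.74038
Quailridge Township: $23,923.3 × 0.003 = $71.7699
Levies subtotal = $379.902004
After credit = $379.902004 − $365 = $14.902004
Total = $14.902004 + $209 = $223.902004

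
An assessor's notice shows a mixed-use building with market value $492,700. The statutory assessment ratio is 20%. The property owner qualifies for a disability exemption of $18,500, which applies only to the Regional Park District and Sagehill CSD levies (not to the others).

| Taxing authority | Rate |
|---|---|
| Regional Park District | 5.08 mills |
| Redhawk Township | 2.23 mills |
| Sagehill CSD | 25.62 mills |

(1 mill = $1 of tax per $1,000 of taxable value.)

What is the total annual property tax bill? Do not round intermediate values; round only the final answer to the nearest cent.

$2,676.97

Assessed value = $492,700 × 0.2 = $98,540
Regional Park District: ($98,540 − $18,500) × 0.00508 = $80,040 × 0.00508 = $406.6032
Redhawk Township: $98,540 × 0.00223 = $219.7442
Sagehill CSD: ($98,540 − $18,500) × 0.02562 = $80,040 × 0.02562 = $2,050.6248
Total = $2,676.9722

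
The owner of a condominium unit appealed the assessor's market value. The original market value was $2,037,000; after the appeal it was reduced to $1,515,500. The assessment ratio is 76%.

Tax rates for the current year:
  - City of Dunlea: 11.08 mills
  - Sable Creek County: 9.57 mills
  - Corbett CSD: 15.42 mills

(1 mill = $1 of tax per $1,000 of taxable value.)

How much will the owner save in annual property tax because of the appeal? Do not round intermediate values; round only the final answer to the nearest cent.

$14,295.98

Old assessed value = $2,037,000 × 0.76 = $1,548,120
New assessed value = $1,515,500 × 0.76 = $1,151,780
Combined rate = 0.01108 + 0.00957 + 0.01542 = 0.03607
Old tax = $1,548,120 × 0.03607 = $55,840.6884
New tax = $1,151,780 × 0.03607 = $41,544.7046
Reduction = $55,840.6884 − $41,544.7046 = $14,295.9838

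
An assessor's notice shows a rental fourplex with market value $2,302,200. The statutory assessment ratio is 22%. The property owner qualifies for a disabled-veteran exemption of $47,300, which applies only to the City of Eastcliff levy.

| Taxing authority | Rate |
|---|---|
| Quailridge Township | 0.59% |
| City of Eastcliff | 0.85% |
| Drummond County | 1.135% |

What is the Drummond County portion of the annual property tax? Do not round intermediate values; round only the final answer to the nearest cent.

Assessed value = $2,302,200 × 0.22 = $506,484
Drummond County taxable value = $506,484 (exemption does not apply)
Drummond County levy = $506,484 × 0.01135 = $5,748.5934

$5,748.59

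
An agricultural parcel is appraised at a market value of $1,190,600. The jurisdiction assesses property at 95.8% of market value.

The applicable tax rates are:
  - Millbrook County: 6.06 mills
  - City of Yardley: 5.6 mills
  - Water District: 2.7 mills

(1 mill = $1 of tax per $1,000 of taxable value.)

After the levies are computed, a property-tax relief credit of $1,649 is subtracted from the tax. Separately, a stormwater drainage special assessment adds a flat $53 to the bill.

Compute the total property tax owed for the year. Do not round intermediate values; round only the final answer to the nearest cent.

$14,782.94

Assessed value = $1,190,600 × 0.958 = $1,140,594.8
Millbrook County: $1,140,594.8 × 0.00606 = $6,912.004488
City of Yardley: $1,140,594.8 × 0.0056 = $6,387.33088
Water District: $1,140,594.8 × 0.0027 = $3,079.60596
Levies subtotal = $16,378.941328
After credit = $16,378.941328 − $1,649 = $14,729.941328
Total = $14,729.941328 + $53 = $14,782.941328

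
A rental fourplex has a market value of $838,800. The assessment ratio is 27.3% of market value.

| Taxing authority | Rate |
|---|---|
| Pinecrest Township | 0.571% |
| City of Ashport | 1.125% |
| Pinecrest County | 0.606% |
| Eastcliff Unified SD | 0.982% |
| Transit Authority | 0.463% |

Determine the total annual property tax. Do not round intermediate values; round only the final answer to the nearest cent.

$8,580.35

Assessed value = $838,800 × 0.273 = $228,992.4
Pinecrest Township: $228,992.4 × 0.00571 = $1,307.546604
City of Ashport: $228,992.4 × 0.01125 = $2,576.1645
Pinecrest County: $228,992.4 × 0.00606 = $1,387.693944
Eastcliff Unified SD: $228,992.4 × 0.00982 = $2,248.705368
Transit Authority: $228,992.4 × 0.00463 = $1,060.234812
Total = $1,307.546604 + $2,576.1645 + $1,387.693944 + $2,248.705368 + $1,060.234812 = $8,580.345228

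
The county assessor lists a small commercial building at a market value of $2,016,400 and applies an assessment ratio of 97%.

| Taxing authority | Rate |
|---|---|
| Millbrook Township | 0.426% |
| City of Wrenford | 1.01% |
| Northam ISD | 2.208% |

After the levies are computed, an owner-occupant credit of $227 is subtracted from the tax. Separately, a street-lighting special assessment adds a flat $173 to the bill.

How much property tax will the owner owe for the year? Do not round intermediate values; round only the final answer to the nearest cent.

$71,219.29

Assessed value = $2,016,400 × 0.97 = $1,955,908
Millbrook Township: $1,955,908 × 0.00426 = $8,332.16808
City of Wrenford: $1,955,908 × 0.0101 = $19,754.6708
Northam ISD: $1,955,908 × 0.02208 = $43,186.44864
Levies subtotal = $71,273.28752
After credit = $71,273.28752 − $227 = $71,046.28752
Total = $71,046.28752 + $173 = $71,219.28752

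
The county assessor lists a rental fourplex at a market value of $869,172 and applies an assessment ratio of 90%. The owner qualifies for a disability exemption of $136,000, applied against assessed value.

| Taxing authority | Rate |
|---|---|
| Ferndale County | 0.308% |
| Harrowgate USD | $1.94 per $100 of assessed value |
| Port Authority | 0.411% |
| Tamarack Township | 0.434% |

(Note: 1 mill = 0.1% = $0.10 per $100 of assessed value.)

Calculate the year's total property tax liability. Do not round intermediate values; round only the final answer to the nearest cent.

$19,988.66

Assessed value = $869,172 × 0.9 = $782,254.8
Taxable value = $782,254.8 − $136,000 = $646,254.8
Ferndale County: $646,254.8 × 0.00308 = $1,990.464784
Harrowgate USD: $646,254.8 × 0.0194 = $12,537.34312
Port Authority: $646,254.8 × 0.00411 = $2,656.107228
Tamarack Township: $646,254.8 × 0.00434 = $2,804.745832
Total = $19,988.660964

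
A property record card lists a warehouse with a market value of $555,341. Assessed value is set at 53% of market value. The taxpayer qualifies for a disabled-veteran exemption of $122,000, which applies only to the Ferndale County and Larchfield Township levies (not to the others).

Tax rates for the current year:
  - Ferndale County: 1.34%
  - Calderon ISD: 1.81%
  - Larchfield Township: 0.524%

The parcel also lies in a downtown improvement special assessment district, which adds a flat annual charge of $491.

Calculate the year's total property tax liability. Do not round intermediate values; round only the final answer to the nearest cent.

$9,030.63

Assessed value = $555,341 × 0.53 = $294,330.73
Ferndale County: ($294,330.73 − $122,000) × 0.0134 = $172,330.73 × 0.0134 = $2,309.231782
Calderon ISD: $294,330.73 × 0.0181 = $5,327.386213
Larchfield Township: ($294,330.73 − $122,000) × 0.00524 = $172,330.73 × 0.00524 = $903.0130252
Levies subtotal = $8,539.6310202
Total = $8,539.6310202 + $491 = $9,030.6310202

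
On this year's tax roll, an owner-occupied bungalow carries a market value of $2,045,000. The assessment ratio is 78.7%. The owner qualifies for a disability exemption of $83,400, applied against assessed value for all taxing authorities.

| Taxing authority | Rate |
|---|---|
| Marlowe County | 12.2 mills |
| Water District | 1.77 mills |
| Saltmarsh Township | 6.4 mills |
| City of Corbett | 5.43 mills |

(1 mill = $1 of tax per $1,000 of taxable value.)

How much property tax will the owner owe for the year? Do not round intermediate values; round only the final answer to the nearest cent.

Assessed value = $2,045,000 × 0.787 = $1,609,415
Taxable value = $1,609,415 − $83,400 = $1,526,015
Marlowe County: $1,526,015 × 0.0122 = $18,617.383
Water District: $1,526,015 × 0.00177 = $2,701.04655
Saltmarsh Township: $1,526,015 × 0.0064 = $9,766.496
City of Corbett: $1,526,015 × 0.00543 = $8,286.26145
Total = $18,617.383 + $2,701.04655 + $9,766.496 + $8,286.26145 = $39,371.187

$39,371.19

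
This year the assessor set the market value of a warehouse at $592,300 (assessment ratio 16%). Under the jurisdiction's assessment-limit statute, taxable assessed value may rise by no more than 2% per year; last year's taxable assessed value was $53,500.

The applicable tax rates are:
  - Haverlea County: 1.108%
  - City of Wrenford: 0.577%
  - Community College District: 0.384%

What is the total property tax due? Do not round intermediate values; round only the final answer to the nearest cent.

$1,129.05

Uncapped assessed value = $592,300 × 0.16 = $94,768
Cap limit = $53,500 × 1.02 = $54,570
Taxable assessed value = min($94,768, $54,570) = $54,570 (cap binds)
Haverlea County: $54,570 × 0.01108 = $604.6356
City of Wrenford: $54,570 × 0.00577 = $314.8689
Community College District: $54,570 × 0.00384 = $209.5488
Total = $1,129.0533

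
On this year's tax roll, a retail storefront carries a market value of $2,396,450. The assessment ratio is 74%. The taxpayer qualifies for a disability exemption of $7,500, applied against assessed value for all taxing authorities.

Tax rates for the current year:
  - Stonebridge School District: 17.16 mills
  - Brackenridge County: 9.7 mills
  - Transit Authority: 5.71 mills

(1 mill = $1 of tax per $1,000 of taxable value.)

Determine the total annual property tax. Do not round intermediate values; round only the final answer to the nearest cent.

$57,514.48

Assessed value = $2,396,450 × 0.74 = $1,773,373
Taxable value = $1,773,373 − $7,500 = $1,765,873
Stonebridge School District: $1,765,873 × 0.01716 = $30,302.38068
Brackenridge County: $1,765,873 × 0.0097 = $17,128.9681
Transit Authority: $1,765,873 × 0.00571 = $10,083.13483
Total = $30,302.38068 + $17,128.9681 + $10,083.13483 = $57,514.48361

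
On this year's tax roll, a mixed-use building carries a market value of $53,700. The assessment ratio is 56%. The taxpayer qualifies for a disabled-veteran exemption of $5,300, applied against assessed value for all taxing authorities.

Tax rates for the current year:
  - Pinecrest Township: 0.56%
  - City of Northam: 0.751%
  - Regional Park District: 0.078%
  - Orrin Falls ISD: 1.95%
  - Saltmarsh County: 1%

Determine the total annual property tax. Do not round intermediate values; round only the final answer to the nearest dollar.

$1,075

Assessed value = $53,700 × 0.56 = $30,072
Taxable value = $30,072 − $5,300 = $24,772
Pinecrest Township: $24,772 × 0.0056 = $138.7232
City of Northam: $24,772 × 0.00751 = $186.03772
Regional Park District: $24,772 × 0.00078 = $19.32216
Orrin Falls ISD: $24,772 × 0.0195 = $483.054
Saltmarsh County: $24,772 × 0.01 = $247.72
Total = $138.7232 + $186.03772 + $19.32216 + $483.054 + $247.72 = $1,074.85708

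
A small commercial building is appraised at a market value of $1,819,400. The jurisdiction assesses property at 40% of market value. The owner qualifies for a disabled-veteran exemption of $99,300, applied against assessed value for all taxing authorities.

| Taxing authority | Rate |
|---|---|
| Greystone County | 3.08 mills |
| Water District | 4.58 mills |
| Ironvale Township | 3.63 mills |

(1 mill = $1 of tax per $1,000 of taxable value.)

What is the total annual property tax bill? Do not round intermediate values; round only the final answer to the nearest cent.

Assessed value = $1,819,400 × 0.4 = $727,760
Taxable value = $727,760 − $99,300 = $628,460
Greystone County: $628,460 × 0.00308 = $1,935.6568
Water District: $628,460 × 0.00458 = $2,878.3468
Ironvale Township: $628,460 × 0.00363 = $2,281.3098
Total = $1,935.6568 + $2,878.3468 + $2,281.3098 = $7,095.3134

$7,095.31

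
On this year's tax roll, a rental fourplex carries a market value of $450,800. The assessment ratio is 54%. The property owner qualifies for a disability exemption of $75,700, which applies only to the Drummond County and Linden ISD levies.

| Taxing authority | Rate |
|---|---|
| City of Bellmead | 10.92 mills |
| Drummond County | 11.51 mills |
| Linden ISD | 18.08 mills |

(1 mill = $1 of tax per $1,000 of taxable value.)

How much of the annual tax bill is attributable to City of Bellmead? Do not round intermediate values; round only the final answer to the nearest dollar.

Assessed value = $450,800 × 0.54 = $243,432
City of Bellmead taxable value = $243,432 (exemption does not apply)
City of Bellmead levy = $243,432 × 0.01092 = $2,658.27744

$2,658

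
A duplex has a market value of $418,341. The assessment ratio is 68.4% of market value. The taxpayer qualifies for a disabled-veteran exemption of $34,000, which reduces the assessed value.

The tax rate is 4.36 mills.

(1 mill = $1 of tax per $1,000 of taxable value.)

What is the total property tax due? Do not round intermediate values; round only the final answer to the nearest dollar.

Assessed value = $418,341 × 0.684 = $286,145.244
Taxable value = $286,145.244 − $34,000 = $252,145.244
Tax = $252,145.244 × 0.00436 = $1,099.35326384

$1,099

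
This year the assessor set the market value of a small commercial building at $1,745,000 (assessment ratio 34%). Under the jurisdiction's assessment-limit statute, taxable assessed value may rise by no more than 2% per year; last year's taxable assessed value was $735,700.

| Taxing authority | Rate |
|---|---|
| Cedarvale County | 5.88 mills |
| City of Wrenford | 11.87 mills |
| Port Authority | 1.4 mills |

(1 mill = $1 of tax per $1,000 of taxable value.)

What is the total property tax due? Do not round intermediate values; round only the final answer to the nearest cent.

$11,361.70

Uncapped assessed value = $1,745,000 × 0.34 = $593,300
Cap limit = $735,700 × 1.02 = $750,414
Taxable assessed value = min($593,300, $750,414) = $593,300 (cap does not bind)
Cedarvale County: $593,300 × 0.00588 = $3,488.604
City of Wrenford: $593,300 × 0.01187 = $7,042.471
Port Authority: $593,300 × 0.0014 = $830.62
Total = $11,361.695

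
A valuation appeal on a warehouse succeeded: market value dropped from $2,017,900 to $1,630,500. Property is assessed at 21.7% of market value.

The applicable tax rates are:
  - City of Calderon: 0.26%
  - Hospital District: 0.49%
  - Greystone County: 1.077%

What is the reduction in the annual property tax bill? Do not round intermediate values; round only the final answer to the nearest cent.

Old assessed value = $2,017,900 × 0.217 = $437,884.3
New assessed value = $1,630,500 × 0.217 = $353,818.5
Combined rate = 0.0026 + 0.0049 + 0.01077 = 0.01827
Old tax = $437,884.3 × 0.01827 = $8,000.146161
New tax = $353,818.5 × 0.01827 = $6,464.263995
Reduction = $8,000.146161 − $6,464.263995 = $1,535.882166

$1,535.88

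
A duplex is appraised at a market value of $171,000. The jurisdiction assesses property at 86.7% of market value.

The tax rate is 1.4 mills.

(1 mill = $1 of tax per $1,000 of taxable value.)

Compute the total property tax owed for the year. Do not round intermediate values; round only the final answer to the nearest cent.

$207.56

Assessed value = $171,000 × 0.867 = $148,257
Tax = $148,257 × 0.0014 = $207.5598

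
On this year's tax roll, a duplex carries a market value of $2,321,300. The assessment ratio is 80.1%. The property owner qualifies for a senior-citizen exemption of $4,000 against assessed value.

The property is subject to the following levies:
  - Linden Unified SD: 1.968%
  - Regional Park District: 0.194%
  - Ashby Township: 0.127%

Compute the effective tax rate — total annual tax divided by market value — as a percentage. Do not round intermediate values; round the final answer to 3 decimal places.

Assessed value = $2,321,300 × 0.801 = $1,859,361.3
Taxable value = $1,859,361.3 − $4,000 = $1,855,361.3
Linden Unified SD: $1,855,361.3 × 0.01968 = $36,513.510384
Regional Park District: $1,855,361.3 × 0.00194 = $3,599.400922
Ashby Township: $1,855,361.3 × 0.00127 = $2,356.308851
Total tax = $42,469.220157
Effective rate = $42,469.220157 ÷ $2,321,300 = 1.830% of market value

1.830%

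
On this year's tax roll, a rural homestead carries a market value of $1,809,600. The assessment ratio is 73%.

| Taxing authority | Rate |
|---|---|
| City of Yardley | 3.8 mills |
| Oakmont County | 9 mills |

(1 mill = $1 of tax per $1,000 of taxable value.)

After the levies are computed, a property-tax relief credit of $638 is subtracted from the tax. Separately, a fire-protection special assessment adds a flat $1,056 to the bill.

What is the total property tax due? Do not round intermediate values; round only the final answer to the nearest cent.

$17,326.90

Assessed value = $1,809,600 × 0.73 = $1,321,008
City of Yardley: $1,321,008 × 0.0038 = $5,019.8304
Oakmont County: $1,321,008 × 0.009 = $11,889.072
Levies subtotal = $16,908.9024
After credit = $16,908.9024 − $638 = $16,270.9024
Total = $16,270.9024 + $1,056 = $17,326.9024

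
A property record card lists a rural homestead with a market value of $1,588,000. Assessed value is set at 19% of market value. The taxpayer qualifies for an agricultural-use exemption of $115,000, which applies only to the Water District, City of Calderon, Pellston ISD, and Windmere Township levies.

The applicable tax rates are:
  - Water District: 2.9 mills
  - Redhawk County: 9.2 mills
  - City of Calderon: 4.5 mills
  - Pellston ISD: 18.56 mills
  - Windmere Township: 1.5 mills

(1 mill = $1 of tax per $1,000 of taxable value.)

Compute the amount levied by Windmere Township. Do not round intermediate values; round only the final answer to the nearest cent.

$280.08

Assessed value = $1,588,000 × 0.19 = $301,720
Windmere Township taxable value = $301,720 − $115,000 = $186,720
Windmere Township levy = $186,720 × 0.0015 = $280.08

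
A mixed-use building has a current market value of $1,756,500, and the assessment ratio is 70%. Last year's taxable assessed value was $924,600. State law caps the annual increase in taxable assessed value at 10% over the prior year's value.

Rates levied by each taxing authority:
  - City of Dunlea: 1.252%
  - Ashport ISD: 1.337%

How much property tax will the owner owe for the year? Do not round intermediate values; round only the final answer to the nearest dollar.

$26,332

Uncapped assessed value = $1,756,500 × 0.7 = $1,229,550
Cap limit = $924,600 × 1.1 = $1,017,060
Taxable assessed value = min($1,229,550, $1,017,060) = $1,017,060 (cap binds)
City of Dunlea: $1,017,060 × 0.01252 = $12,733.5912
Ashport ISD: $1,017,060 × 0.01337 = $13,598.0922
Total = $26,331.6834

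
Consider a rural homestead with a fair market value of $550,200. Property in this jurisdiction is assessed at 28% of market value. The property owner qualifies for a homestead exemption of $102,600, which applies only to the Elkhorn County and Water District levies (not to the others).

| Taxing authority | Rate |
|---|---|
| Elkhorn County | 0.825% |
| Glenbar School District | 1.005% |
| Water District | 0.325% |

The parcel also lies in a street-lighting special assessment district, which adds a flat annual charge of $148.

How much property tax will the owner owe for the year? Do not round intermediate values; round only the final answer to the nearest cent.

Assessed value = $550,200 × 0.28 = $154,056
Elkhorn County: ($154,056 − $102,600) × 0.00825 = $51,456 × 0.00825 = $424.512
Glenbar School District: $154,056 × 0.01005 = $1,548.2628
Water District: ($154,056 − $102,600) × 0.00325 = $51,456 × 0.00325 = $167.232
Levies subtotal = $2,140.0068
Total = $2,140.0068 + $148 = $2,288.0068

$2,288.01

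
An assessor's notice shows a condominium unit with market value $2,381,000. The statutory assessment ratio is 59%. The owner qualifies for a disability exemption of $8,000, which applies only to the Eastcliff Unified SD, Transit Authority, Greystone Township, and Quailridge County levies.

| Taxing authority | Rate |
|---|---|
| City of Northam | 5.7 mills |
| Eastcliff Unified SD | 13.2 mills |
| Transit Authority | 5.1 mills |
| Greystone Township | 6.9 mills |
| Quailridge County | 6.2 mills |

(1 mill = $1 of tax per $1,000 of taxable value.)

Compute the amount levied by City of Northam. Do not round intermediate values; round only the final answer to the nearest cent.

Assessed value = $2,381,000 × 0.59 = $1,404,790
City of Northam taxable value = $1,404,790 (exemption does not apply)
City of Northam levy = $1,404,790 × 0.0057 = $8,007.303

$8,007.30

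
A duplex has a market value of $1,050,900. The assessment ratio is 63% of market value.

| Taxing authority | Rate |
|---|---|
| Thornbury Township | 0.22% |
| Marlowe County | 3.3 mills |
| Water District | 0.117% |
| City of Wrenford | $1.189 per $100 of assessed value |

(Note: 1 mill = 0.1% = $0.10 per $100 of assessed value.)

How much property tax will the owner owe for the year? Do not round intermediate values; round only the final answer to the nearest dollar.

Assessed value = $1,050,900 × 0.63 = $662,067
Thornbury Township: $662,067 × 0.0022 = $1,456.5474
Marlowe County: $662,067 × 0.0033 = $2,184.8211
Water District: $662,067 × 0.00117 = $774.61839
City of Wrenford: $662,067 × 0.01189 = $7,871.97663
Total = $12,287.96352

$12,288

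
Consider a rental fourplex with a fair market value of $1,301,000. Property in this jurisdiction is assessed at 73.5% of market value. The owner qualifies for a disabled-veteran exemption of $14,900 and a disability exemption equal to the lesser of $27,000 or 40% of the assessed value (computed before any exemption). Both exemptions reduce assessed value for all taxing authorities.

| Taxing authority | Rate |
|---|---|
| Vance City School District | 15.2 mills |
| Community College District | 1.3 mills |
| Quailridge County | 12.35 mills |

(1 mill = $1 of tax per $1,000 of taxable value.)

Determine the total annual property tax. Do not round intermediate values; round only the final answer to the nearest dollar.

Assessed value = $1,301,000 × 0.735 = $956,235
Disability exemption = min($27,000, 40% × $956,235) = min($27,000, $382,494) = $27,000 (dollar cap binds)
Taxable value = $956,235 − $14,900 − $27,000 = $914,335
Vance City School District: $914,335 × 0.0152 = $13,897.892
Community College District: $914,335 × 0.0013 = $1,188.6355
Quailridge County: $914,335 × 0.01235 = $11,292.03725
Total = $26,378.56475

$26,379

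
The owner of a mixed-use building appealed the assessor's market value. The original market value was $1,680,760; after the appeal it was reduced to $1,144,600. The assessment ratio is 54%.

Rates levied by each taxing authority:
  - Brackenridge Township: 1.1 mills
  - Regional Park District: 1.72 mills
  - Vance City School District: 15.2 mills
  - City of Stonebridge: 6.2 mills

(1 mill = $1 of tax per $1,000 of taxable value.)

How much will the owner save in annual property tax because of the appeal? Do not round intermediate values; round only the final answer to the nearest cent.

$7,012.33

Old assessed value = $1,680,760 × 0.54 = $907,610.4
New assessed value = $1,144,600 × 0.54 = $618,084
Combined rate = 0.0011 + 0.00172 + 0.0152 + 0.0062 = 0.02422
Old tax = $907,610.4 × 0.02422 = $21,982.323888
New tax = $618,084 × 0.02422 = $14,969.99448
Reduction = $21,982.323888 − $14,969.99448 = $7,012.329408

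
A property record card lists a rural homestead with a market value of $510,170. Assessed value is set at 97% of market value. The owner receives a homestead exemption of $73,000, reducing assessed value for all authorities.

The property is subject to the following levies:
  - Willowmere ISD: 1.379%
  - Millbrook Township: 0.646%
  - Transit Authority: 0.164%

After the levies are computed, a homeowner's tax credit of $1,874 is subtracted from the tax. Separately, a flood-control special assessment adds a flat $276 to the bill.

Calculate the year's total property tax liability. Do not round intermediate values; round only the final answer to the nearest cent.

Assessed value = $510,170 × 0.97 = $494,864.9
Taxable value = $494,864.9 − $73,000 = $421,864.9
Willowmere ISD: $421,864.9 × 0.01379 = $5,817.516971
Millbrook Township: $421,864.9 × 0.00646 = $2,725.247254
Transit Authority: $421,864.9 × 0.00164 = $691.858436
Levies subtotal = $9,234.622661
After credit = $9,234.622661 − $1,874 = $7,360.622661
Total = $7,360.622661 + $276 = $7,636.622661

$7,636.62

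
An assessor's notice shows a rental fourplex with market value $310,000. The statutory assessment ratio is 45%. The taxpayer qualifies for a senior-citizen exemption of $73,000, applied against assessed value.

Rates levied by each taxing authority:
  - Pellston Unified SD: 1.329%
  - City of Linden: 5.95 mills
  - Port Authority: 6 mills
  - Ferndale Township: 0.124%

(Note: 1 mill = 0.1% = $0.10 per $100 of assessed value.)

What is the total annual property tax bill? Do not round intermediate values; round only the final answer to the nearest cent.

$1,760.92

Assessed value = $310,000 × 0.45 = $139,500
Taxable value = $139,500 − $73,000 = $66,500
Pellston Unified SD: $66,500 × 0.01329 = $883.785
City of Linden: $66,500 × 0.00595 = $395.675
Port Authority: $66,500 × 0.006 = $399
Ferndale Township: $66,500 × 0.00124 = $82.46
Total = $1,760.92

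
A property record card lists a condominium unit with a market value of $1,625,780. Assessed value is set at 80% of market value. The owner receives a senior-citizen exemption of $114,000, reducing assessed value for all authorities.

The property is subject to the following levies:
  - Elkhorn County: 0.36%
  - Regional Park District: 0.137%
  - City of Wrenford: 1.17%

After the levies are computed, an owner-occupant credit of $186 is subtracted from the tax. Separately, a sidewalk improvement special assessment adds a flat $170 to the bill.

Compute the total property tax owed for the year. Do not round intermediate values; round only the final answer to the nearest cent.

Assessed value = $1,625,780 × 0.8 = $1,300,624
Taxable value = $1,300,624 − $114,000 = $1,186,624
Elkhorn County: $1,186,624 × 0.0036 = $4,271.8464
Regional Park District: $1,186,624 × 0.00137 = $1,625.67488
City of Wrenford: $1,186,624 × 0.0117 = $13,883.5008
Levies subtotal = $19,781.02208
After credit = $19,781.02208 − $186 = $19,595.02208
Total = $19,595.02208 + $170 = $19,765.02208

$19,765.02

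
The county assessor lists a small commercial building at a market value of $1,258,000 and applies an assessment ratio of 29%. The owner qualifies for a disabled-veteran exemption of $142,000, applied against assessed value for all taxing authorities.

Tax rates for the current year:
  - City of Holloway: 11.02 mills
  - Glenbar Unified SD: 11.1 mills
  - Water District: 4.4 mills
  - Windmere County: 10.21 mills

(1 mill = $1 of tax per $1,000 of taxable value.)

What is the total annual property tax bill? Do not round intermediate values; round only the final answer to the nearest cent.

$8,184.18

Assessed value = $1,258,000 × 0.29 = $364,820
Taxable value = $364,820 − $142,000 = $222,820
City of Holloway: $222,820 × 0.01102 = $2,455.4764
Glenbar Unified SD: $222,820 × 0.0111 = $2,473.302
Water District: $222,820 × 0.0044 = $980.408
Windmere County: $222,820 × 0.01021 = $2,274.9922
Total = $2,455.4764 + $2,473.302 + $980.408 + $2,274.9922 = $8,184.1786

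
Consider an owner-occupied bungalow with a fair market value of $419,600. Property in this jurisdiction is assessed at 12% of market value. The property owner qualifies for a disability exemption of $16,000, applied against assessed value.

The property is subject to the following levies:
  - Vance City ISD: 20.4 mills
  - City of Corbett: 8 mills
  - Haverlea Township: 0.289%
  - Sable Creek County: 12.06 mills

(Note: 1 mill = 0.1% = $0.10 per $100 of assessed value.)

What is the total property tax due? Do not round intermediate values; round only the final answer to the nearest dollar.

$1,489

Assessed value = $419,600 × 0.12 = $50,352
Taxable value = $50,352 − $16,000 = $34,352
Vance City ISD: $34,352 × 0.0204 = $700.7808
City of Corbett: $34,352 × 0.008 = $274.816
Haverlea Township: $34,352 × 0.00289 = $99.27728
Sable Creek County: $34,352 × 0.01206 = $414.28512
Total = $1,489.1592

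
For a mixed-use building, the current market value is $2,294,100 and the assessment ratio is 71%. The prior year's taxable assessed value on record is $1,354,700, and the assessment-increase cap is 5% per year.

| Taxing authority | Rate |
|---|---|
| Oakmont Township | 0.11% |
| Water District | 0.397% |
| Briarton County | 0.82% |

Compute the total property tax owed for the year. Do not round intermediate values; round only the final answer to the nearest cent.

Uncapped assessed value = $2,294,100 × 0.71 = $1,628,811
Cap limit = $1,354,700 × 1.05 = $1,422,435
Taxable assessed value = min($1,628,811, $1,422,435) = $1,422,435 (cap binds)
Oakmont Township: $1,422,435 × 0.0011 = $1,564.6785
Water District: $1,422,435 × 0.00397 = $5,647.06695
Briarton County: $1,422,435 × 0.0082 = $11,663.967
Total = $18,875.71245

$18,875.71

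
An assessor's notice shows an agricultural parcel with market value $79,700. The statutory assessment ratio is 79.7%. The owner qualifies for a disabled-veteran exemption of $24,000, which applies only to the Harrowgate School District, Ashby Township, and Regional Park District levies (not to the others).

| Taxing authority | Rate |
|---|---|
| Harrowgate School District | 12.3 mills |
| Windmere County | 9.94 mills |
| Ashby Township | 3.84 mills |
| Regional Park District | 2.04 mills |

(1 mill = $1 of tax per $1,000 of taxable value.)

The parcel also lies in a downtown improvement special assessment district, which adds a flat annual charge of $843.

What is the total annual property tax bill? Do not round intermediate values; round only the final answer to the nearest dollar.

$2,193

Assessed value = $79,700 × 0.797 = $63,520.9
Harrowgate School District: ($63,520.9 − $24,000) × 0.0123 = $39,520.9 × 0.0123 = $486.10707
Windmere County: $63,520.9 × 0.00994 = $631.397746
Ashby Township: ($63,520.9 − $24,000) × 0.00384 = $39,520.9 × 0.00384 = $151.760256
Regional Park District: ($63,520.9 − $24,000) × 0.00204 = $39,520.9 × 0.00204 = $80.622636
Levies subtotal = $1,349.887708
Total = $1,349.887708 + $843 = $2,192.887708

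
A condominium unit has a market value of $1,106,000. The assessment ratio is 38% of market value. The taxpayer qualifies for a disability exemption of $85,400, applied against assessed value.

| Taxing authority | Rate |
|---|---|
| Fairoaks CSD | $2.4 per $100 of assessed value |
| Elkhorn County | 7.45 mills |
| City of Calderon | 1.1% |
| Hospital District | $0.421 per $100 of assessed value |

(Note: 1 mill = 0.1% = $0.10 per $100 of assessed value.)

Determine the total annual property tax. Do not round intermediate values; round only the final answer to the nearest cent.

Assessed value = $1,106,000 × 0.38 = $420,280
Taxable value = $420,280 − $85,400 = $334,880
Fairoaks CSD: $334,880 × 0.024 = $8,037.12
Elkhorn County: $334,880 × 0.00745 = $2,494.856
City of Calderon: $334,880 × 0.011 = $3,683.68
Hospital District: $334,880 × 0.00421 = $1,409.8448
Total = $15,625.5008

$15,625.50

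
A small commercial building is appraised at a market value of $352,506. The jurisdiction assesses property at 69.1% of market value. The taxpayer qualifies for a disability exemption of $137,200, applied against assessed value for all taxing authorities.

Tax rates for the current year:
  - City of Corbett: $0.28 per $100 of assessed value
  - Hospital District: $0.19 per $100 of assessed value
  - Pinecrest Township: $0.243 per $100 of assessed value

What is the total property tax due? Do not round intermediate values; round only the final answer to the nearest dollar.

Assessed value = $352,506 × 0.691 = $243,581.646
Taxable value = $243,581.646 − $137,200 = $106,381.646
City of Corbett: $106,381.646 × 0.0028 = $297.8686088
Hospital District: $106,381.646 × 0.0019 = $202.1251274
Pinecrest Township: $106,381.646 × 0.00243 = $258.50739978
Total = $297.8686088 + $202.1251274 + $258.50739978 = $758.50113598

$759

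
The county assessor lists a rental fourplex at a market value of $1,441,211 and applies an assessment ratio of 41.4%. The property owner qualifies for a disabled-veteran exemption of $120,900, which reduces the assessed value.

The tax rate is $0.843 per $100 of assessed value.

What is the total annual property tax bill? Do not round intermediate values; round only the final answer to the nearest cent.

$4,010.67

Assessed value = $1,441,211 × 0.414 = $596,661.354
Taxable value = $596,661.354 − $120,900 = $475,761.354
Tax = $475,761.354 × 0.00843 = $4,010.66821422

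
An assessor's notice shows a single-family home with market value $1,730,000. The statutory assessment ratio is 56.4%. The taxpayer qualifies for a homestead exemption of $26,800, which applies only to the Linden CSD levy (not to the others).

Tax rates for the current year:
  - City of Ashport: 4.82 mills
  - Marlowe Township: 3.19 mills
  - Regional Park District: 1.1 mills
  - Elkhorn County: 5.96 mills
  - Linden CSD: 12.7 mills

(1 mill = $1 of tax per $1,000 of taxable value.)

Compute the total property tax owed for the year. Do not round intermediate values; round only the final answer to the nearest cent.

$26,755.38

Assessed value = $1,730,000 × 0.564 = $975,720
City of Ashport: $975,720 × 0.00482 = $4,702.9704
Marlowe Township: $975,720 × 0.00319 = $3,112.5468
Regional Park District: $975,720 × 0.0011 = $1,073.292
Elkhorn County: $975,720 × 0.00596 = $5,815.2912
Linden CSD: ($975,720 − $26,800) × 0.0127 = $948,920 × 0.0127 = $12,051.284
Total = $26,755.3844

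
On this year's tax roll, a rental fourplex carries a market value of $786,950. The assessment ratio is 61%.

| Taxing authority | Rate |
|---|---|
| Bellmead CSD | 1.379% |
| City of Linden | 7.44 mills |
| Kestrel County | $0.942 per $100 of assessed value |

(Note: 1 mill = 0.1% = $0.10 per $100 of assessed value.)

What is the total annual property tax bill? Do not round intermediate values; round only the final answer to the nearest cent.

Assessed value = $786,950 × 0.61 = $480,039.5
Bellmead CSD: $480,039.5 × 0.01379 = $6,619.744705
City of Linden: $480,039.5 × 0.00744 = $3,571.49388
Kestrel County: $480,039.5 × 0.00942 = $4,521.97209
Total = $14,713.210675

$14,713.21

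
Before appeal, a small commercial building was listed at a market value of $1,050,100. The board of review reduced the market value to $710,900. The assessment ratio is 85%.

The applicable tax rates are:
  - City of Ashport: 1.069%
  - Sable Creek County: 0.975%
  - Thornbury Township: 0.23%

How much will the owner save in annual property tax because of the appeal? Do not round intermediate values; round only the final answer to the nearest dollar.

$6,556

Old assessed value = $1,050,100 × 0.85 = $892,585
New assessed value = $710,900 × 0.85 = $604,265
Combined rate = 0.01069 + 0.00975 + 0.0023 = 0.02274
Old tax = $892,585 × 0.02274 = $20,297.3829
New tax = $604,265 × 0.02274 = $13,740.9861
Reduction = $20,297.3829 − $13,740.9861 = $6,556.3968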